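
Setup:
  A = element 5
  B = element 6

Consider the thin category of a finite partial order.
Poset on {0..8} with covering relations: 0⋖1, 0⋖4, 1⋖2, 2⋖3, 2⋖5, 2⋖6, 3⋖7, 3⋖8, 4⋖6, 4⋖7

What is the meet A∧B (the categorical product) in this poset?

Answer: A∧B = 2

Trace:
{x : x<=A ∧ x<=B} = {0,1,2}  (A=5, B=6)
  0 <= 2
  1 <= 2
  2 <= 2
glb = 2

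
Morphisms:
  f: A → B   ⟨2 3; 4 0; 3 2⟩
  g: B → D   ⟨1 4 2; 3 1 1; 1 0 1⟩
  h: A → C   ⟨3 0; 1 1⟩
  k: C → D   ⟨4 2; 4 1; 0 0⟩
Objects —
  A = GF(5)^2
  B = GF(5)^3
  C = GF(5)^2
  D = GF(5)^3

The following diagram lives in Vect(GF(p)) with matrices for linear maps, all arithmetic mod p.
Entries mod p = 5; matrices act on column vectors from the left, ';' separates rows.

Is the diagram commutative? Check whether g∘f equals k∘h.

Along f;g (path 1):
  e0=[1,0] f→[2,4,3] g→[4,3,0]
  e1=[0,1] f→[3,0,2] g→[2,1,0]
  result₁ = ⟨4 2; 3 1; 0 0⟩
Along h;k (path 2):
  e0=[1,0] h→[3,1] k→[4,3,0]
  e1=[0,1] h→[0,1] k→[2,1,0]
  result₂ = ⟨4 2; 3 1; 0 0⟩
Equal? YES — commutes

Answer: COMMUTES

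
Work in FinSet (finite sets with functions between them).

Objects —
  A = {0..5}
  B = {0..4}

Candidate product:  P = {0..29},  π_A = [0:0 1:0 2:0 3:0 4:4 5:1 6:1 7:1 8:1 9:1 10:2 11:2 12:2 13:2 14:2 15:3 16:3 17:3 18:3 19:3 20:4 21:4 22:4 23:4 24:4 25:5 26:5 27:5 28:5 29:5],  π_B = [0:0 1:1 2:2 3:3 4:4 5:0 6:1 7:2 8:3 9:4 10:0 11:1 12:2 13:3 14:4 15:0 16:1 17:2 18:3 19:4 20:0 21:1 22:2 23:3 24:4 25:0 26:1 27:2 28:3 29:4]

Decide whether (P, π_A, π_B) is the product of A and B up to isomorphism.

|A|·|B| = 6·5 = 30;  |P| = 30
Check the pairing map k ↦ (π_A(k), π_B(k)):
  0 : (0,0)
  1 : (0,1)
  2 : (0,2)
  3 : (0,3)
  4 : (4,4)
  5 : (1,0)
  6 : (1,1)
  7 : (1,2)
  8 : (1,3)
  9 : (1,4)
  10 : (2,0)
  11 : (2,1)
  12 : (2,2)
  13 : (2,3)
  14 : (2,4)
  15 : (3,0)
  16 : (3,1)
  17 : (3,2)
  18 : (3,3)
  19 : (3,4)
  20 : (4,0)
  21 : (4,1)
  22 : (4,2)
  23 : (4,3)
  24 : (4,4)  ✗ repeats pair of k=4
  25 : (5,0)
  26 : (5,1)
  27 : (5,2)
  28 : (5,3)
  29 : (5,4)
distinct pairs in image: 29 / 30 needed
  → (4,4) hit at k=4 and k=24

Answer: NOT A VALID PRODUCT — duplicate pair at indices 24,4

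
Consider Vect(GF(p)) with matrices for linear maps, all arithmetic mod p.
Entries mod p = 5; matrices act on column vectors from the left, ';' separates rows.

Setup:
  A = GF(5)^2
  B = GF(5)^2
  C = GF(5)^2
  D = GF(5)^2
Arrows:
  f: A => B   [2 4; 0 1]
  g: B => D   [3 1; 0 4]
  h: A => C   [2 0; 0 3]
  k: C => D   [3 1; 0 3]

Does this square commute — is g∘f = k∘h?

Path 1 = f;g:
  e0=⟨1,0⟩ f=>⟨2,0⟩ g=>⟨1,0⟩
  e1=⟨0,1⟩ f=>⟨4,1⟩ g=>⟨3,4⟩
  result₁ = [1 3; 0 4]
Path 2 = h;k:
  e0=⟨1,0⟩ h=>⟨2,0⟩ k=>⟨1,0⟩
  e1=⟨0,1⟩ h=>⟨0,3⟩ k=>⟨3,4⟩
  result₂ = [1 3; 0 4]
Equal? YES — commutes

Answer: COMMUTES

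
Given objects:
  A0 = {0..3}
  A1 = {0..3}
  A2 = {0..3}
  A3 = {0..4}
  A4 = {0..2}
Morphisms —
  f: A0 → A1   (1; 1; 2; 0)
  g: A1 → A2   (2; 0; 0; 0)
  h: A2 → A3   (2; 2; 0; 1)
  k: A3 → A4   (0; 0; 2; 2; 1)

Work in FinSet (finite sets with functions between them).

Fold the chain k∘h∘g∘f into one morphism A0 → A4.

Answer: (2; 2; 2; 0)

Trace:
  0 f→1 g→0 h→2 k→2
  1 f→1 g→0 h→2 k→2
  2 f→2 g→0 h→2 k→2
  3 f→0 g→2 h→0 k→0
composite: (2; 2; 2; 0)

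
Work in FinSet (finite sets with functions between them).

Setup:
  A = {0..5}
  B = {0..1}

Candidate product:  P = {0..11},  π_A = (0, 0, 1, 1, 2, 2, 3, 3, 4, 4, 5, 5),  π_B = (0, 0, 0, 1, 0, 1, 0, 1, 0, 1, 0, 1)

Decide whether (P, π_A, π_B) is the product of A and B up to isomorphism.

Answer: NOT A VALID PRODUCT — duplicate pair at indices 0,1

Work:
|A|·|B| = 6·2 = 12;  |P| = 12
Check the pairing map k ↦ (π_A(k), π_B(k)):
  0 : (0,0)
  1 : (0,0)  ✗ repeats pair of k=0
  2 : (1,0)
  3 : (1,1)
  4 : (2,0)
  5 : (2,1)
  6 : (3,0)
  7 : (3,1)
  8 : (4,0)
  9 : (4,1)
  10 : (5,0)
  11 : (5,1)
distinct pairs in image: 11 / 12 needed
  → (0,0) hit at k=0 and k=1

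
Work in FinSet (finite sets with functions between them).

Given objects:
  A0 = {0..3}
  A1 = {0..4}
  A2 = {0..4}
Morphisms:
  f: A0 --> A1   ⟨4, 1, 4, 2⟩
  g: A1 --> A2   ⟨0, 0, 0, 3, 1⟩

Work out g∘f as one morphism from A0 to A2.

  0 f-->4 g-->1
  1 f-->1 g-->0
  2 f-->4 g-->1
  3 f-->2 g-->0
composite: ⟨1, 0, 1, 0⟩

Answer: ⟨1, 0, 1, 0⟩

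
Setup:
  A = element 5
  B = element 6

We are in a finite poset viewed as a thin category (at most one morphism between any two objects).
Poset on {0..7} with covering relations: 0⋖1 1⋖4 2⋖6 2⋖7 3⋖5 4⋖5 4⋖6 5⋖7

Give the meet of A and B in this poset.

Common predecessors of 5,6: {0,1,4}
  0 ≤ 4
  1 ≤ 4
  4 ≤ 4
glb = 4

Answer: A∧B = 4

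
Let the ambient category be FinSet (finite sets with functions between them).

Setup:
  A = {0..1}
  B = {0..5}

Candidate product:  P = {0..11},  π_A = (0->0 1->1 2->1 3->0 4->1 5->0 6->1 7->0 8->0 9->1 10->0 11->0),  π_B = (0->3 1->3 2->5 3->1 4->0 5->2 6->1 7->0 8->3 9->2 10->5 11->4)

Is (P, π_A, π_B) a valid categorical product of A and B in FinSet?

|A|·|B| = 2·6 = 12;  |P| = 12
Check the pairing map k ↦ (π_A(k), π_B(k)):
  0 -> (0,3)
  1 -> (1,3)
  2 -> (1,5)
  3 -> (0,1)
  4 -> (1,0)
  5 -> (0,2)
  6 -> (1,1)
  7 -> (0,0)
  8 -> (0,3)  ✗ repeats pair of k=0
  9 -> (1,2)
  10 -> (0,5)
  11 -> (0,4)
distinct pairs in image: 11 / 12 needed
  → (0,3) hit at k=0 and k=8

Answer: NOT A VALID PRODUCT — duplicate pair at indices 8,0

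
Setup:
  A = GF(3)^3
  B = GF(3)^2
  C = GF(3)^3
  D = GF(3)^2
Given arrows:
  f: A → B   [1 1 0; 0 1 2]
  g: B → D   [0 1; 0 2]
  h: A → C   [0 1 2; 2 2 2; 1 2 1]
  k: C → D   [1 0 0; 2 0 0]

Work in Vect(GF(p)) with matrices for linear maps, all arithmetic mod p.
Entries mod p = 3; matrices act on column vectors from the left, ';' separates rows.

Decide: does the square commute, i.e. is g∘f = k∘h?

Answer: COMMUTES

Work:
1) trace f;g:
  e0=⟨1,0,0⟩ f→⟨1,0⟩ g→⟨0,0⟩
  e1=⟨0,1,0⟩ f→⟨1,1⟩ g→⟨1,2⟩
  e2=⟨0,0,1⟩ f→⟨0,2⟩ g→⟨2,1⟩
  ⟦path⟧₁ = [0 1 2; 0 2 1]
2) trace h;k:
  e0=⟨1,0,0⟩ h→⟨0,2,1⟩ k→⟨0,0⟩
  e1=⟨0,1,0⟩ h→⟨1,2,2⟩ k→⟨1,2⟩
  e2=⟨0,0,1⟩ h→⟨2,2,1⟩ k→⟨2,1⟩
  ⟦path⟧₂ = [0 1 2; 0 2 1]
Equal? equal; square commutes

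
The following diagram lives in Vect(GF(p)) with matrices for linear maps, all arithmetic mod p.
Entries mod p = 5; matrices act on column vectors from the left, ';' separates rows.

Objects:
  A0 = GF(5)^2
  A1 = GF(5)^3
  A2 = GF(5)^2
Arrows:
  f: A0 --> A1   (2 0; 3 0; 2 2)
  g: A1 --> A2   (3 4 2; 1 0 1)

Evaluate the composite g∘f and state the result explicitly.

  e0=[1,0] f-->[2,3,2] g-->[2,4]
  e1=[0,1] f-->[0,0,2] g-->[4,2]
⟦path⟧: (2 4; 4 2)

Answer: (2 4; 4 2)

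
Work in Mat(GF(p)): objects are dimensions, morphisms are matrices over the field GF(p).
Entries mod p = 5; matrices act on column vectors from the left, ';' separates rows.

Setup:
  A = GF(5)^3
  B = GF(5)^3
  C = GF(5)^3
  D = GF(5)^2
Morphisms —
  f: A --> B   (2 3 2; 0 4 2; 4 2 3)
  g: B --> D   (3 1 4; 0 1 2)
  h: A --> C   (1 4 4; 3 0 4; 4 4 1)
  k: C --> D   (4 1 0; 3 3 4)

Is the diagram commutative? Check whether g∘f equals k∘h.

1) trace f;g:
  e0=⟨1,0,0⟩ f-->⟨2,0,4⟩ g-->⟨2,3⟩
  e1=⟨0,1,0⟩ f-->⟨3,4,2⟩ g-->⟨1,3⟩
  e2=⟨0,0,1⟩ f-->⟨2,2,3⟩ g-->⟨0,3⟩
  composite₁ = (2 1 0; 3 3 3)
2) trace h;k:
  e0=⟨1,0,0⟩ h-->⟨1,3,4⟩ k-->⟨2,3⟩
  e1=⟨0,1,0⟩ h-->⟨4,0,4⟩ k-->⟨1,3⟩
  e2=⟨0,0,1⟩ h-->⟨4,4,1⟩ k-->⟨0,3⟩
  composite₂ = (2 1 0; 3 3 3)
Equal? YES — commutes

Answer: COMMUTES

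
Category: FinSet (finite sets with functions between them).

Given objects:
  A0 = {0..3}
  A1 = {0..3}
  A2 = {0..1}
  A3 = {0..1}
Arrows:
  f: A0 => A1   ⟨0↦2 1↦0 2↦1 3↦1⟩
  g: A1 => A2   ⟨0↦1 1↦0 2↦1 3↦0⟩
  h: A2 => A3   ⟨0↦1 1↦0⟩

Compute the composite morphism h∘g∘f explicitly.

  0 f=>2 g=>1 h=>0
  1 f=>0 g=>1 h=>0
  2 f=>1 g=>0 h=>1
  3 f=>1 g=>0 h=>1
composite: ⟨0↦0 1↦0 2↦1 3↦1⟩

Answer: ⟨0↦0 1↦0 2↦1 3↦1⟩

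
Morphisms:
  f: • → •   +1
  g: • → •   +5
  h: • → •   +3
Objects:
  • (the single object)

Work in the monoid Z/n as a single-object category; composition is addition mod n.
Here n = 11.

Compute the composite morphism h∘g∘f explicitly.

Answer: +9

Work:
  0 +1≡1 +5≡6 +3≡9  (mod 11)
composite: +9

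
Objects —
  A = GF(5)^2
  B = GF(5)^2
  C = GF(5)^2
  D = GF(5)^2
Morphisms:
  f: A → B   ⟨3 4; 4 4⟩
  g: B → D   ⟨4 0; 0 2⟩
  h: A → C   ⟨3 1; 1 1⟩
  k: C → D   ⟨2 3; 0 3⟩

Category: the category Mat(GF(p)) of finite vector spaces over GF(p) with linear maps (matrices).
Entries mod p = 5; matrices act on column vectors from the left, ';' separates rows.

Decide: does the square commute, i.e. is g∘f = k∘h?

Answer: DOES NOT COMMUTE

Derivation:
1) trace f;g:
  e0=⟨1,0⟩ f→⟨3,4⟩ g→⟨2,3⟩
  e1=⟨0,1⟩ f→⟨4,4⟩ g→⟨1,3⟩
  ⟦path⟧₁ = ⟨2 1; 3 3⟩
2) trace h;k:
  e0=⟨1,0⟩ h→⟨3,1⟩ k→⟨4,3⟩
  e1=⟨0,1⟩ h→⟨1,1⟩ k→⟨0,3⟩
  ⟦path⟧₂ = ⟨4 0; 3 3⟩
Equal? NO — does not commute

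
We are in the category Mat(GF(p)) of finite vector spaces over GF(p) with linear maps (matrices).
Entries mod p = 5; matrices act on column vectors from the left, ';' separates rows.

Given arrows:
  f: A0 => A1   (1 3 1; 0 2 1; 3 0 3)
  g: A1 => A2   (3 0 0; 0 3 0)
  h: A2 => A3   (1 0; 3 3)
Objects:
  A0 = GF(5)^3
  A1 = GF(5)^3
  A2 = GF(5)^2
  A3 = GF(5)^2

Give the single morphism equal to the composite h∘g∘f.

Answer: (3 4 3; 4 0 3)

Derivation:
  e0=⟨1,0,0⟩ f=>⟨1,0,3⟩ g=>⟨3,0⟩ h=>⟨3,4⟩
  e1=⟨0,1,0⟩ f=>⟨3,2,0⟩ g=>⟨4,1⟩ h=>⟨4,0⟩
  e2=⟨0,0,1⟩ f=>⟨1,1,3⟩ g=>⟨3,3⟩ h=>⟨3,3⟩
⟦path⟧: (3 4 3; 4 0 3)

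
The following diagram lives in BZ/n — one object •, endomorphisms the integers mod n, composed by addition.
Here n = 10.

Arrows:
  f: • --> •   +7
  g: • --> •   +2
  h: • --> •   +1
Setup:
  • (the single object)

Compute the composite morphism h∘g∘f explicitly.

  0 +7≡7 +2≡9 +1≡0  (mod 10)
result: +0

Answer: +0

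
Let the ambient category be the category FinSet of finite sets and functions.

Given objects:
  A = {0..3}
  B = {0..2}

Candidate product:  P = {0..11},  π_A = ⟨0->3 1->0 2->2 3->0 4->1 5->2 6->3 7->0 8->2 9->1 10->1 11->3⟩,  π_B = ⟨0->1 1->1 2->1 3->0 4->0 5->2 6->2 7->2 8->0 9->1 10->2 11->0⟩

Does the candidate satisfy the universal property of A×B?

|A|·|B| = 4·3 = 12;  |P| = 12
Check the pairing map k ↦ (π_A(k), π_B(k)):
  0 -> (3,1)
  1 -> (0,1)
  2 -> (2,1)
  3 -> (0,0)
  4 -> (1,0)
  5 -> (2,2)
  6 -> (3,2)
  7 -> (0,2)
  8 -> (2,0)
  9 -> (1,1)
  10 -> (1,2)
  11 -> (3,0)
distinct pairs in image: 12 / 12 needed
  → bijection onto A×B; projections well-typed.

Answer: VALID PRODUCT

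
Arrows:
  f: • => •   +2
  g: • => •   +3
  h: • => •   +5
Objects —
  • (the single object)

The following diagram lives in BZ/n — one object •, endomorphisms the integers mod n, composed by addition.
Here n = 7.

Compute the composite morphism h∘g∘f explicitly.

  0 +2≡2 +3≡5 +5≡3  (mod 7)
composite: +3

Answer: +3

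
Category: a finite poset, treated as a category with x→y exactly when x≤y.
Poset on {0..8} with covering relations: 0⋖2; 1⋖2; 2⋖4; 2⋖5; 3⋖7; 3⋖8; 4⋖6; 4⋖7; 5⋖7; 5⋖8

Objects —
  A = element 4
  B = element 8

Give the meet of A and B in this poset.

Lower bounds of A=4 and B=8: {0,1,2}
  0 ≤ 2
  1 ≤ 2
  2 ≤ 2
glb = 2

Answer: A∧B = 2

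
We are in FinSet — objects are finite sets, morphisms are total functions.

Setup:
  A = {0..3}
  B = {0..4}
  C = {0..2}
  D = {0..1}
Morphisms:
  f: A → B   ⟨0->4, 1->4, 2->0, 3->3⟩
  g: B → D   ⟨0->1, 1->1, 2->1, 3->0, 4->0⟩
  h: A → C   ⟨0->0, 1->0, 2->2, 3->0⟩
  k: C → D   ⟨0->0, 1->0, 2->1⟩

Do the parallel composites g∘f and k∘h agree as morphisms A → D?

Answer: COMMUTES

Trace:
Path 1 = f;g:
  0 f→4 g→0
  1 f→4 g→0
  2 f→0 g→1
  3 f→3 g→0
  ⟦path⟧₁ = ⟨0->0, 1->0, 2->1, 3->0⟩
Path 2 = h;k:
  0 h→0 k→0
  1 h→0 k→0
  2 h→2 k→1
  3 h→0 k→0
  ⟦path⟧₂ = ⟨0->0, 1->0, 2->1, 3->0⟩
Equal? equal; square commutes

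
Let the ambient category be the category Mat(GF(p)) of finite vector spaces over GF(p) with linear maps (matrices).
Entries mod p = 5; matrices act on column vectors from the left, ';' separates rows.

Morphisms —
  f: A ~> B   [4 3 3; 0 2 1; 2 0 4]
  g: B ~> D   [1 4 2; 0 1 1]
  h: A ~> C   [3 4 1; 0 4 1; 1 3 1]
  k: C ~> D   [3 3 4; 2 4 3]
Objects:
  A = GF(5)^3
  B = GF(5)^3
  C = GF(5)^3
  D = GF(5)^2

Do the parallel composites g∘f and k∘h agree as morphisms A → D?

Path 1 = f;g:
  e0=(1,0,0) f~>(4,0,2) g~>(3,2)
  e1=(0,1,0) f~>(3,2,0) g~>(1,2)
  e2=(0,0,1) f~>(3,1,4) g~>(0,0)
  ⟦path⟧₁ = [3 1 0; 2 2 0]
Path 2 = h;k:
  e0=(1,0,0) h~>(3,0,1) k~>(3,4)
  e1=(0,1,0) h~>(4,4,3) k~>(1,3)
  e2=(0,0,1) h~>(1,1,1) k~>(0,4)
  ⟦path⟧₂ = [3 1 0; 4 3 4]
Equal? differ; not commutative

Answer: DOES NOT COMMUTE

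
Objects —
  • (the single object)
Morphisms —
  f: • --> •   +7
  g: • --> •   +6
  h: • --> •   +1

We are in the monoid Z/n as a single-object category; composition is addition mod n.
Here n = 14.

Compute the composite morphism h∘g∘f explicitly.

  0 +7≡7 +6≡13 +1≡0  (mod 14)
⟦path⟧: +0

Answer: +0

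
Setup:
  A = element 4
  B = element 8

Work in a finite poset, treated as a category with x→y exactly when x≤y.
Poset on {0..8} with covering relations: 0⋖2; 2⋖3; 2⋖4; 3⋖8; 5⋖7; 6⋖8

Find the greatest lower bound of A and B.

Answer: A∧B = 2

Derivation:
Lower bounds of A=4 and B=8: {0,2}
  0 ≤ 2
  2 ≤ 2
glb = 2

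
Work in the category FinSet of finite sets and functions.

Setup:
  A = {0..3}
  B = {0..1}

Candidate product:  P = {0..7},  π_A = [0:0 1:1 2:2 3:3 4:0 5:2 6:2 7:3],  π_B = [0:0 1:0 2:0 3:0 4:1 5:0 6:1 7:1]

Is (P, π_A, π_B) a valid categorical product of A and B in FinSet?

Answer: NOT A VALID PRODUCT — duplicate pair at indices 2,5

Trace:
|A|·|B| = 4·2 = 8;  |P| = 8
Check the pairing map k ↦ (π_A(k), π_B(k)):
  0 : (0,0)
  1 : (1,0)
  2 : (2,0)
  3 : (3,0)
  4 : (0,1)
  5 : (2,0)  ✗ repeats pair of k=2
  6 : (2,1)
  7 : (3,1)
distinct pairs in image: 7 / 8 needed
  → (2,0) hit at k=2 and k=5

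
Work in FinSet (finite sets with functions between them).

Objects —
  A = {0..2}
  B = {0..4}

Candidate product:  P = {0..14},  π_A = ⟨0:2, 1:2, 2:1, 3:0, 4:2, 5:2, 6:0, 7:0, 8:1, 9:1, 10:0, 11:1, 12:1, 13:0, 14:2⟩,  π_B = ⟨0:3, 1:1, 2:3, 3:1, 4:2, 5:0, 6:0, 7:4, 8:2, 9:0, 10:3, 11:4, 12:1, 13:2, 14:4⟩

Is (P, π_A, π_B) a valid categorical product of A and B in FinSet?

|A|·|B| = 3·5 = 15;  |P| = 15
Check the pairing map k ↦ (π_A(k), π_B(k)):
  0 : (2,3)
  1 : (2,1)
  2 : (1,3)
  3 : (0,1)
  4 : (2,2)
  5 : (2,0)
  6 : (0,0)
  7 : (0,4)
  8 : (1,2)
  9 : (1,0)
  10 : (0,3)
  11 : (1,4)
  12 : (1,1)
  13 : (0,2)
  14 : (2,4)
distinct pairs in image: 15 / 15 needed
  → bijection onto A×B; projections well-typed.

Answer: VALID PRODUCT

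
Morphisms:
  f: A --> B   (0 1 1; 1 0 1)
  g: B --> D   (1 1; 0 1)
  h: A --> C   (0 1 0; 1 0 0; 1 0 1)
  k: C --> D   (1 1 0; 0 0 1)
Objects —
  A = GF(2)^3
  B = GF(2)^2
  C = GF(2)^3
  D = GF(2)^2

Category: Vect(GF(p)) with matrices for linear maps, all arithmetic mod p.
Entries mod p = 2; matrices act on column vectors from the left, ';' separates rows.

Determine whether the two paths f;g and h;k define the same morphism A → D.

Path 1 = f;g:
  e0=[1,0,0] f-->[0,1] g-->[1,1]
  e1=[0,1,0] f-->[1,0] g-->[1,0]
  e2=[0,0,1] f-->[1,1] g-->[0,1]
  composite₁ = (1 1 0; 1 0 1)
Path 2 = h;k:
  e0=[1,0,0] h-->[0,1,1] k-->[1,1]
  e1=[0,1,0] h-->[1,0,0] k-->[1,0]
  e2=[0,0,1] h-->[0,0,1] k-->[0,1]
  composite₂ = (1 1 0; 1 0 1)
Equal? same morphism ✓

Answer: COMMUTES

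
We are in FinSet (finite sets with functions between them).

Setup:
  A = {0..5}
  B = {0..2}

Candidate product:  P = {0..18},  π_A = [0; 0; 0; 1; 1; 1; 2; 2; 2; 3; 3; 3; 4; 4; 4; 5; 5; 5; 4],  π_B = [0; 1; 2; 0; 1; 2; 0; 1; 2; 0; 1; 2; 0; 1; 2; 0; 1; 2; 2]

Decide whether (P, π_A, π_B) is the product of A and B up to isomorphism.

Answer: NOT A VALID PRODUCT — |P|=19 ≠ |A|·|B|=18

Trace:
|A|·|B| = 6·3 = 18;  |P| = 19
  → cardinalities differ; no bijection possible.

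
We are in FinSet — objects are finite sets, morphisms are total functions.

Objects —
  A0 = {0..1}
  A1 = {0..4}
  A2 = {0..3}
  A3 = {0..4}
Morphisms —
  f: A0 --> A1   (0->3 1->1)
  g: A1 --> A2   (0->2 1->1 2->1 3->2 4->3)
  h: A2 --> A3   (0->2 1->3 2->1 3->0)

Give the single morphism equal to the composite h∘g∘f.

Answer: (0->1 1->3)

Derivation:
  0 f-->3 g-->2 h-->1
  1 f-->1 g-->1 h-->3
⟦path⟧: (0->1 1->3)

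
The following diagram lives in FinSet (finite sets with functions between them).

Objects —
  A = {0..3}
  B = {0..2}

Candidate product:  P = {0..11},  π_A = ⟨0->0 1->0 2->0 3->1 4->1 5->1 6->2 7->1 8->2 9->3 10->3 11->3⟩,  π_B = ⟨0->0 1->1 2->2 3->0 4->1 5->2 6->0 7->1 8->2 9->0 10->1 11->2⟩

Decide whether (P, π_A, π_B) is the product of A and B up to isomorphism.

|A|·|B| = 4·3 = 12;  |P| = 12
Check the pairing map k ↦ (π_A(k), π_B(k)):
  0 -> (0,0)
  1 -> (0,1)
  2 -> (0,2)
  3 -> (1,0)
  4 -> (1,1)
  5 -> (1,2)
  6 -> (2,0)
  7 -> (1,1)  ✗ repeats pair of k=4
  8 -> (2,2)
  9 -> (3,0)
  10 -> (3,1)
  11 -> (3,2)
distinct pairs in image: 11 / 12 needed
  → (1,1) hit at k=4 and k=7

Answer: NOT A VALID PRODUCT — duplicate pair at indices 4,7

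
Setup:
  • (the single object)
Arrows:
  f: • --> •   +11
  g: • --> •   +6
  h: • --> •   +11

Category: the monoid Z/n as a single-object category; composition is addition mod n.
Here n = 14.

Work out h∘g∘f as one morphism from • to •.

  0 +11≡11 +6≡3 +11≡0  (mod 14)
result: +0

Answer: +0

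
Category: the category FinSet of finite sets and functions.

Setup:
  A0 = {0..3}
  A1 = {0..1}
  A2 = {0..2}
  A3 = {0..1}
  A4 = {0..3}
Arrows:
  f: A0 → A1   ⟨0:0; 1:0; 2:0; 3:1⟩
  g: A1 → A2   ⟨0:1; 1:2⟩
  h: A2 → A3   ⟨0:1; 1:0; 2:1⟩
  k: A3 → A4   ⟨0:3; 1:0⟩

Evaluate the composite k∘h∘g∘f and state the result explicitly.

Answer: ⟨0:3; 1:3; 2:3; 3:0⟩

Trace:
  0 f→0 g→1 h→0 k→3
  1 f→0 g→1 h→0 k→3
  2 f→0 g→1 h→0 k→3
  3 f→1 g→2 h→1 k→0
⟦path⟧: ⟨0:3; 1:3; 2:3; 3:0⟩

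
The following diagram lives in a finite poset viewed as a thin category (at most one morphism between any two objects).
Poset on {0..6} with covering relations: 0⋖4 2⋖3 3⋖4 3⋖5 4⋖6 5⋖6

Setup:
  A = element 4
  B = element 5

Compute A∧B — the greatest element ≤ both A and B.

Lower bounds of A=4 and B=5: {2,3}
  2 <= 3
  3 <= 3
glb = 3

Answer: A∧B = 3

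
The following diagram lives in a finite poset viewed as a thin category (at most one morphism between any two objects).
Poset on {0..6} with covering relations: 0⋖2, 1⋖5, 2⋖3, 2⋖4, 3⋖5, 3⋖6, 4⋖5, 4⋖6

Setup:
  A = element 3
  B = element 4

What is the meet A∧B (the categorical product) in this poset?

Answer: A∧B = 2

Derivation:
Common predecessors of 3,4: {0,2}
  0 ⊑ 2
  2 ⊑ 2
glb = 2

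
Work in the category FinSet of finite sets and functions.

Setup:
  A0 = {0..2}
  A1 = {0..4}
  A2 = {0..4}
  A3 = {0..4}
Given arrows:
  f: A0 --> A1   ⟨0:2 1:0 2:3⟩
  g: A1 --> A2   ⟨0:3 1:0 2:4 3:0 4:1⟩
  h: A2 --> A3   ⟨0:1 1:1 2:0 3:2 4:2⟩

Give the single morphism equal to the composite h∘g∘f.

  0 f-->2 g-->4 h-->2
  1 f-->0 g-->3 h-->2
  2 f-->3 g-->0 h-->1
composite: ⟨0:2 1:2 2:1⟩

Answer: ⟨0:2 1:2 2:1⟩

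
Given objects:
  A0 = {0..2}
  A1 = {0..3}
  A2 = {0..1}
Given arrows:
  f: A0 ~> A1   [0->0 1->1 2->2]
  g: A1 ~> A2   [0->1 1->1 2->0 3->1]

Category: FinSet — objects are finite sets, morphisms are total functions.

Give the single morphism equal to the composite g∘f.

  0 f~>0 g~>1
  1 f~>1 g~>1
  2 f~>2 g~>0
⟦path⟧: [0->1 1->1 2->0]

Answer: [0->1 1->1 2->0]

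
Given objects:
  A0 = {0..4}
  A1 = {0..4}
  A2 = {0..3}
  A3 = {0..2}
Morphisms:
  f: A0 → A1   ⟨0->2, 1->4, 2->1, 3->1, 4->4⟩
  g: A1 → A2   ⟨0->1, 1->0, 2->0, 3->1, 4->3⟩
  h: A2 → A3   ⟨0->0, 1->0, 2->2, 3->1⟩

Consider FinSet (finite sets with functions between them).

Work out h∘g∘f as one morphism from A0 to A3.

Answer: ⟨0->0, 1->1, 2->0, 3->0, 4->1⟩

Trace:
  0 f→2 g→0 h→0
  1 f→4 g→3 h→1
  2 f→1 g→0 h→0
  3 f→1 g→0 h→0
  4 f→4 g→3 h→1
result: ⟨0->0, 1->1, 2->0, 3->0, 4->1⟩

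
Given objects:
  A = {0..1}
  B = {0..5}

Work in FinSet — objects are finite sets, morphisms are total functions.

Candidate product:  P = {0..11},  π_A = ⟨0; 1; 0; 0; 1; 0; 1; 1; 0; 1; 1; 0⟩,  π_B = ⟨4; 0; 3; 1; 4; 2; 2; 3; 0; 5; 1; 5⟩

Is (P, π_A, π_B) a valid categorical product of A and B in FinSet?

|A|·|B| = 2·6 = 12;  |P| = 12
Check the pairing map k ↦ (π_A(k), π_B(k)):
  0 ↦ (0,4)
  1 ↦ (1,0)
  2 ↦ (0,3)
  3 ↦ (0,1)
  4 ↦ (1,4)
  5 ↦ (0,2)
  6 ↦ (1,2)
  7 ↦ (1,3)
  8 ↦ (0,0)
  9 ↦ (1,5)
  10 ↦ (1,1)
  11 ↦ (0,5)
distinct pairs in image: 12 / 12 needed
  → bijection onto A×B; projections well-typed.

Answer: VALID PRODUCT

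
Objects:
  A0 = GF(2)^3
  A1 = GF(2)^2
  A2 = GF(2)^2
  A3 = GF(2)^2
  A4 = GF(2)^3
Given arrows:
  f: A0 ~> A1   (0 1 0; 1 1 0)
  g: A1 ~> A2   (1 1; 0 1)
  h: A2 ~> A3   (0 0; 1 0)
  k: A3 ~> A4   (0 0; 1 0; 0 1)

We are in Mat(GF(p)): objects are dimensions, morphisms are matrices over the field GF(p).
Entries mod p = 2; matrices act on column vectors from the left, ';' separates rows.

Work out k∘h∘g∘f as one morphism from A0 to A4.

Answer: (0 0 0; 0 0 0; 1 0 0)

Work:
  e0=⟨1,0,0⟩ f~>⟨0,1⟩ g~>⟨1,1⟩ h~>⟨0,1⟩ k~>⟨0,0,1⟩
  e1=⟨0,1,0⟩ f~>⟨1,1⟩ g~>⟨0,1⟩ h~>⟨0,0⟩ k~>⟨0,0,0⟩
  e2=⟨0,0,1⟩ f~>⟨0,0⟩ g~>⟨0,0⟩ h~>⟨0,0⟩ k~>⟨0,0,0⟩
⟦path⟧: (0 0 0; 0 0 0; 1 0 0)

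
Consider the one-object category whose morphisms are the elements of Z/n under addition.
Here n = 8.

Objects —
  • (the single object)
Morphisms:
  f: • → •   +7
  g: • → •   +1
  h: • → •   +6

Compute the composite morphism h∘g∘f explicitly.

Answer: +6

Trace:
  0 +7≡7 +1≡0 +6≡6  (mod 8)
result: +6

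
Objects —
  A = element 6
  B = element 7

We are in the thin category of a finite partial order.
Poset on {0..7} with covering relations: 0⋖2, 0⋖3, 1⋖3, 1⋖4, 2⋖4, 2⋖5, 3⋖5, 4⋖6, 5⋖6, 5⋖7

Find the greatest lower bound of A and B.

Common predecessors of 6,7: {0,1,2,3,5}
  0 <= 5
  1 <= 5
  2 <= 5
  3 <= 5
  5 <= 5
glb = 5

Answer: A∧B = 5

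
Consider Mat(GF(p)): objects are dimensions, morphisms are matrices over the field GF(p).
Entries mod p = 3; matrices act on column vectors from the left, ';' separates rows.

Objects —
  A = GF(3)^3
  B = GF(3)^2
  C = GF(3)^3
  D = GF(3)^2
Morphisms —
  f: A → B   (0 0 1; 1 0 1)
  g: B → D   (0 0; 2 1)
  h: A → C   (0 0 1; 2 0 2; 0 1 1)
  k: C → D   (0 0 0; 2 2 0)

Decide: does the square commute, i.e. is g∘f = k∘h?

Along f;g (path 1):
  e0=(1,0,0) f→(0,1) g→(0,1)
  e1=(0,1,0) f→(0,0) g→(0,0)
  e2=(0,0,1) f→(1,1) g→(0,0)
  composite₁ = (0 0 0; 1 0 0)
Along h;k (path 2):
  e0=(1,0,0) h→(0,2,0) k→(0,1)
  e1=(0,1,0) h→(0,0,1) k→(0,0)
  e2=(0,0,1) h→(1,2,1) k→(0,0)
  composite₂ = (0 0 0; 1 0 0)
Equal? equal; square commutes

Answer: COMMUTES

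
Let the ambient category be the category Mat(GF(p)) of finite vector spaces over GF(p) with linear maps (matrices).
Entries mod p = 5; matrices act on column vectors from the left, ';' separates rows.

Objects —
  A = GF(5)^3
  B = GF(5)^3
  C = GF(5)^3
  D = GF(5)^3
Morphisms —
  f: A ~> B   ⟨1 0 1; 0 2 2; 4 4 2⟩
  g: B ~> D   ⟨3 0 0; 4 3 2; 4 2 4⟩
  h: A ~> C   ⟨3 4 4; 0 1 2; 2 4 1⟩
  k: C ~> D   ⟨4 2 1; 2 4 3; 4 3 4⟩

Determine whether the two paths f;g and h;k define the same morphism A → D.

Path 1 = f;g:
  e0=⟨1,0,0⟩ f~>⟨1,0,4⟩ g~>⟨3,2,0⟩
  e1=⟨0,1,0⟩ f~>⟨0,2,4⟩ g~>⟨0,4,0⟩
  e2=⟨0,0,1⟩ f~>⟨1,2,2⟩ g~>⟨3,4,1⟩
  composite₁ = ⟨3 0 3; 2 4 4; 0 0 1⟩
Path 2 = h;k:
  e0=⟨1,0,0⟩ h~>⟨3,0,2⟩ k~>⟨4,2,0⟩
  e1=⟨0,1,0⟩ h~>⟨4,1,4⟩ k~>⟨2,4,0⟩
  e2=⟨0,0,1⟩ h~>⟨4,2,1⟩ k~>⟨1,4,1⟩
  composite₂ = ⟨4 2 1; 2 4 4; 0 0 1⟩
Equal? distinct morphisms ✗

Answer: DOES NOT COMMUTE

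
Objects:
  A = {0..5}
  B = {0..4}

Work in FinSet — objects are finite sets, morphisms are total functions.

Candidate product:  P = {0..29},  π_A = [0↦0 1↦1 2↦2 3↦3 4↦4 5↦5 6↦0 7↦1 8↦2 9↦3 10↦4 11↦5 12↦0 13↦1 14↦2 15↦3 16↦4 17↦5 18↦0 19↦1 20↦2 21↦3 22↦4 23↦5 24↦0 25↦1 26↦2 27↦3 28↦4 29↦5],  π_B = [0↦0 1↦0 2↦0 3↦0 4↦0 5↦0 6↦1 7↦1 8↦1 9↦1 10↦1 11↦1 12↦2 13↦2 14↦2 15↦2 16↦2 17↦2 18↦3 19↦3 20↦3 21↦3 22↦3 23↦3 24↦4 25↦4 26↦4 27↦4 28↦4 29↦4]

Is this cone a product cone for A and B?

|A|·|B| = 6·5 = 30;  |P| = 30
Check the pairing map k ↦ (π_A(k), π_B(k)):
  0 ↦ (0,0)
  1 ↦ (1,0)
  2 ↦ (2,0)
  3 ↦ (3,0)
  4 ↦ (4,0)
  5 ↦ (5,0)
  6 ↦ (0,1)
  7 ↦ (1,1)
  8 ↦ (2,1)
  9 ↦ (3,1)
  10 ↦ (4,1)
  11 ↦ (5,1)
  12 ↦ (0,2)
  13 ↦ (1,2)
  14 ↦ (2,2)
  15 ↦ (3,2)
  16 ↦ (4,2)
  17 ↦ (5,2)
  18 ↦ (0,3)
  19 ↦ (1,3)
  20 ↦ (2,3)
  21 ↦ (3,3)
  22 ↦ (4,3)
  23 ↦ (5,3)
  24 ↦ (0,4)
  25 ↦ (1,4)
  26 ↦ (2,4)
  27 ↦ (3,4)
  28 ↦ (4,4)
  29 ↦ (5,4)
distinct pairs in image: 30 / 30 needed
  → bijection onto A×B; projections well-typed.

Answer: VALID PRODUCT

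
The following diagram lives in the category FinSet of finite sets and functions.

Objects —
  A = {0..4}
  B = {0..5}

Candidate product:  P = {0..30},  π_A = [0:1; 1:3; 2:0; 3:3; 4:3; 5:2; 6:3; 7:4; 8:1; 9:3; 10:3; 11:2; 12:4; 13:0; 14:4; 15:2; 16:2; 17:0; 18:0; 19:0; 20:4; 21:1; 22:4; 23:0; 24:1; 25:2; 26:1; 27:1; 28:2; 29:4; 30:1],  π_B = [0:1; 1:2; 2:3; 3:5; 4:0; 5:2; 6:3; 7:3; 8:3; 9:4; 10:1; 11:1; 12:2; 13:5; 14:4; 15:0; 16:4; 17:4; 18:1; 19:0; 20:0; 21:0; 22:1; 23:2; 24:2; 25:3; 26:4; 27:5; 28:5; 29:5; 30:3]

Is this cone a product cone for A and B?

|A|·|B| = 5·6 = 30;  |P| = 31
  → cardinalities differ; no bijection possible.

Answer: NOT A VALID PRODUCT — |P|=31 ≠ |A|·|B|=30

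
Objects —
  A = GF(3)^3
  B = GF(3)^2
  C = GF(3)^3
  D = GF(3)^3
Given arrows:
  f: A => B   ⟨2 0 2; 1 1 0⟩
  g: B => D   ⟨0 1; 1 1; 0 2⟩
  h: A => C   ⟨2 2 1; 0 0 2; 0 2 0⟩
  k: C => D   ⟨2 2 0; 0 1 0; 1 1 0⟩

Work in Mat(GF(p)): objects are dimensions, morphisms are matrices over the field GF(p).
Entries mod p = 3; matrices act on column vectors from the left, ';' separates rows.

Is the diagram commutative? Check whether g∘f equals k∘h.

Path 1 = f;g:
  e0=⟨1,0,0⟩ f=>⟨2,1⟩ g=>⟨1,0,2⟩
  e1=⟨0,1,0⟩ f=>⟨0,1⟩ g=>⟨1,1,2⟩
  e2=⟨0,0,1⟩ f=>⟨2,0⟩ g=>⟨0,2,0⟩
  result₁ = ⟨1 1 0; 0 1 2; 2 2 0⟩
Path 2 = h;k:
  e0=⟨1,0,0⟩ h=>⟨2,0,0⟩ k=>⟨1,0,2⟩
  e1=⟨0,1,0⟩ h=>⟨2,0,2⟩ k=>⟨1,0,2⟩
  e2=⟨0,0,1⟩ h=>⟨1,2,0⟩ k=>⟨0,2,0⟩
  result₂ = ⟨1 1 0; 0 0 2; 2 2 0⟩
Equal? NO — does not commute

Answer: DOES NOT COMMUTE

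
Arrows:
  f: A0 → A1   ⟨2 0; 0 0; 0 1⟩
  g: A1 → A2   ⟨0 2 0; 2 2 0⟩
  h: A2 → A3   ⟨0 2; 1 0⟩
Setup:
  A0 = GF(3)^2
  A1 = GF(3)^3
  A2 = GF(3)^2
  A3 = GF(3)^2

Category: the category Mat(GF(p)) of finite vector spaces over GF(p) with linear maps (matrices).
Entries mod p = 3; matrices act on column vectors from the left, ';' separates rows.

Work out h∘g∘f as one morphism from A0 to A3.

  e0=(1,0) f→(2,0,0) g→(0,1) h→(2,0)
  e1=(0,1) f→(0,0,1) g→(0,0) h→(0,0)
composite: ⟨2 0; 0 0⟩

Answer: ⟨2 0; 0 0⟩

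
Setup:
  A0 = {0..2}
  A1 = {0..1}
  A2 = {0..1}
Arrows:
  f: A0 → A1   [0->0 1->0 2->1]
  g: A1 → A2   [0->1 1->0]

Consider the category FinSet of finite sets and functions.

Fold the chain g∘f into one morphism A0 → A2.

  0 f→0 g→1
  1 f→0 g→1
  2 f→1 g→0
composite: [0->1 1->1 2->0]

Answer: [0->1 1->1 2->0]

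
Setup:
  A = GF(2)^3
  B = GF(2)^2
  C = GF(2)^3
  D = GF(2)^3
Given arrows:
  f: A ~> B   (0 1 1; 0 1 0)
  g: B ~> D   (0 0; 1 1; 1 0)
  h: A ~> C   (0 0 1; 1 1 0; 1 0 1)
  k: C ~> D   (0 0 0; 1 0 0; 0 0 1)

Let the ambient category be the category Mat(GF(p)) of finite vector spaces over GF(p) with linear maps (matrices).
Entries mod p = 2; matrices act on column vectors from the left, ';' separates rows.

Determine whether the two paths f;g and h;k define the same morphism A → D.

Answer: DOES NOT COMMUTE

Work:
Along f;g (path 1):
  e0=(1,0,0) f~>(0,0) g~>(0,0,0)
  e1=(0,1,0) f~>(1,1) g~>(0,0,1)
  e2=(0,0,1) f~>(1,0) g~>(0,1,1)
  composite₁ = (0 0 0; 0 0 1; 0 1 1)
Along h;k (path 2):
  e0=(1,0,0) h~>(0,1,1) k~>(0,0,1)
  e1=(0,1,0) h~>(0,1,0) k~>(0,0,0)
  e2=(0,0,1) h~>(1,0,1) k~>(0,1,1)
  composite₂ = (0 0 0; 0 0 1; 1 0 1)
Equal? NO — does not commute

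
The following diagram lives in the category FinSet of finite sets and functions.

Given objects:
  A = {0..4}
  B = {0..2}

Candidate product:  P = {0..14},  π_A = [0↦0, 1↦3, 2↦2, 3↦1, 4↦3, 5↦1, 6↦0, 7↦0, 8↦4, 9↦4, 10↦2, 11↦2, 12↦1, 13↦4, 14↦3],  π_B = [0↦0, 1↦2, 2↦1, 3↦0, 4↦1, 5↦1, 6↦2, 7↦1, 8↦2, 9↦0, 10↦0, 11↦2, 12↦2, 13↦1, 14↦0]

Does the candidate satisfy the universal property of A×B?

Answer: VALID PRODUCT

Trace:
|A|·|B| = 5·3 = 15;  |P| = 15
Check the pairing map k ↦ (π_A(k), π_B(k)):
  0 ↦ (0,0)
  1 ↦ (3,2)
  2 ↦ (2,1)
  3 ↦ (1,0)
  4 ↦ (3,1)
  5 ↦ (1,1)
  6 ↦ (0,2)
  7 ↦ (0,1)
  8 ↦ (4,2)
  9 ↦ (4,0)
  10 ↦ (2,0)
  11 ↦ (2,2)
  12 ↦ (1,2)
  13 ↦ (4,1)
  14 ↦ (3,0)
distinct pairs in image: 15 / 15 needed
  → bijection onto A×B; projections well-typed.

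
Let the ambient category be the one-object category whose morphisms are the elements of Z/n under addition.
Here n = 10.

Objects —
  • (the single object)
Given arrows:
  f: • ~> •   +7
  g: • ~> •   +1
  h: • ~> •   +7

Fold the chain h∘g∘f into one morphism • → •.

  0 +7≡7 +1≡8 +7≡5  (mod 10)
⟦path⟧: +5

Answer: +5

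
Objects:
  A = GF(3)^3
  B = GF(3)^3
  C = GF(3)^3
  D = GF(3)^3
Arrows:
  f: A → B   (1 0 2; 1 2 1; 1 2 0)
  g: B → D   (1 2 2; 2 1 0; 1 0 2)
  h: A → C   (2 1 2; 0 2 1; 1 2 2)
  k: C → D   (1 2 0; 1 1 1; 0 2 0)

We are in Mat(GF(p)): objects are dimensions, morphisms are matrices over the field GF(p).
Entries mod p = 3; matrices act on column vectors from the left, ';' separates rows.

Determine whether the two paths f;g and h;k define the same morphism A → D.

Path 1 = f;g:
  e0=[1,0,0] f→[1,1,1] g→[2,0,0]
  e1=[0,1,0] f→[0,2,2] g→[2,2,1]
  e2=[0,0,1] f→[2,1,0] g→[1,2,2]
  result₁ = (2 2 1; 0 2 2; 0 1 2)
Path 2 = h;k:
  e0=[1,0,0] h→[2,0,1] k→[2,0,0]
  e1=[0,1,0] h→[1,2,2] k→[2,2,1]
  e2=[0,0,1] h→[2,1,2] k→[1,2,2]
  result₂ = (2 2 1; 0 2 2; 0 1 2)
Equal? same morphism ✓

Answer: COMMUTES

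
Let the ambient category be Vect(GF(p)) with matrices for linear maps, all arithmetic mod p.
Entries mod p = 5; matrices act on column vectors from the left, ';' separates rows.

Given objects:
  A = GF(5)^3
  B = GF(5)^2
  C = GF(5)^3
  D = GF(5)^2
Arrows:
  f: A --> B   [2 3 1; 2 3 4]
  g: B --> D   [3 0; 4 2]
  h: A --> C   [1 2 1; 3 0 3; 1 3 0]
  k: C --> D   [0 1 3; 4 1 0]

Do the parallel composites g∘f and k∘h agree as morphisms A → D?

Answer: COMMUTES

Derivation:
Along f;g (path 1):
  e0=(1,0,0) f-->(2,2) g-->(1,2)
  e1=(0,1,0) f-->(3,3) g-->(4,3)
  e2=(0,0,1) f-->(1,4) g-->(3,2)
  composite₁ = [1 4 3; 2 3 2]
Along h;k (path 2):
  e0=(1,0,0) h-->(1,3,1) k-->(1,2)
  e1=(0,1,0) h-->(2,0,3) k-->(4,3)
  e2=(0,0,1) h-->(1,3,0) k-->(3,2)
  composite₂ = [1 4 3; 2 3 2]
Equal? YES — commutes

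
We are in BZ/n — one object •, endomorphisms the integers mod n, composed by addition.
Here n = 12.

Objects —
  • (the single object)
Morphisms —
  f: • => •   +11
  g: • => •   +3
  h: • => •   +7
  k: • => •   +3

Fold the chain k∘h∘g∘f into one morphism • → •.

Answer: +0

Work:
  0 +11≡11 +3≡2 +7≡9 +3≡0  (mod 12)
⟦path⟧: +0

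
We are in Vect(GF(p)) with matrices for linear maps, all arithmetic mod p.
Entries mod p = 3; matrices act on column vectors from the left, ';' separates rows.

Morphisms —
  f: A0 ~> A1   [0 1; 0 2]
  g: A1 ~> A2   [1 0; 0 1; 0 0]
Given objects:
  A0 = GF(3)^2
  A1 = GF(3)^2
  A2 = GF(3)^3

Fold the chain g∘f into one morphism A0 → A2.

  e0=[1,0] f~>[0,0] g~>[0,0,0]
  e1=[0,1] f~>[1,2] g~>[1,2,0]
result: [0 1; 0 2; 0 0]

Answer: [0 1; 0 2; 0 0]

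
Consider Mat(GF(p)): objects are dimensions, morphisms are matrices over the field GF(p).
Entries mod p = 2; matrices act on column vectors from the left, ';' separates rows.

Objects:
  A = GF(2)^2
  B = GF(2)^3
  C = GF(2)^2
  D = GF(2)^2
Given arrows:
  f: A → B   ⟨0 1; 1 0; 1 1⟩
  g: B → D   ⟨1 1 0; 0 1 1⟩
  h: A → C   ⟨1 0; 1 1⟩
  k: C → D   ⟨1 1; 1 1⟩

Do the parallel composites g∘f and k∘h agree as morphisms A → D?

Along f;g (path 1):
  e0=⟨1,0⟩ f→⟨0,1,1⟩ g→⟨1,0⟩
  e1=⟨0,1⟩ f→⟨1,0,1⟩ g→⟨1,1⟩
  ⟦path⟧₁ = ⟨1 1; 0 1⟩
Along h;k (path 2):
  e0=⟨1,0⟩ h→⟨1,1⟩ k→⟨0,0⟩
  e1=⟨0,1⟩ h→⟨0,1⟩ k→⟨1,1⟩
  ⟦path⟧₂ = ⟨0 1; 0 1⟩
Equal? distinct morphisms ✗

Answer: DOES NOT COMMUTE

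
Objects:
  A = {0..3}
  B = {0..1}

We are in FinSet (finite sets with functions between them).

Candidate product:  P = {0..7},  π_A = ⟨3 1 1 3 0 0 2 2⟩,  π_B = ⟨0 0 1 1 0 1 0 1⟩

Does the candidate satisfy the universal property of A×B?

|A|·|B| = 4·2 = 8;  |P| = 8
Check the pairing map k ↦ (π_A(k), π_B(k)):
  0 : (3,0)
  1 : (1,0)
  2 : (1,1)
  3 : (3,1)
  4 : (0,0)
  5 : (0,1)
  6 : (2,0)
  7 : (2,1)
distinct pairs in image: 8 / 8 needed
  → bijection onto A×B; projections well-typed.

Answer: VALID PRODUCT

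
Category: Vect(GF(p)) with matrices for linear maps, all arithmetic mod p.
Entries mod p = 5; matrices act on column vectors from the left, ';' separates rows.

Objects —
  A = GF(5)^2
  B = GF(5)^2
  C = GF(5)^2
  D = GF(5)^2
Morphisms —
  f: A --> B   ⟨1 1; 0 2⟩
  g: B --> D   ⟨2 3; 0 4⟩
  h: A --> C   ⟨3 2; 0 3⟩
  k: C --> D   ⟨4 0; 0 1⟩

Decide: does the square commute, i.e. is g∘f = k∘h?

Answer: COMMUTES

Derivation:
Along f;g (path 1):
  e0=⟨1,0⟩ f-->⟨1,0⟩ g-->⟨2,0⟩
  e1=⟨0,1⟩ f-->⟨1,2⟩ g-->⟨3,3⟩
  result₁ = ⟨2 3; 0 3⟩
Along h;k (path 2):
  e0=⟨1,0⟩ h-->⟨3,0⟩ k-->⟨2,0⟩
  e1=⟨0,1⟩ h-->⟨2,3⟩ k-->⟨3,3⟩
  result₂ = ⟨2 3; 0 3⟩
Equal? same morphism ✓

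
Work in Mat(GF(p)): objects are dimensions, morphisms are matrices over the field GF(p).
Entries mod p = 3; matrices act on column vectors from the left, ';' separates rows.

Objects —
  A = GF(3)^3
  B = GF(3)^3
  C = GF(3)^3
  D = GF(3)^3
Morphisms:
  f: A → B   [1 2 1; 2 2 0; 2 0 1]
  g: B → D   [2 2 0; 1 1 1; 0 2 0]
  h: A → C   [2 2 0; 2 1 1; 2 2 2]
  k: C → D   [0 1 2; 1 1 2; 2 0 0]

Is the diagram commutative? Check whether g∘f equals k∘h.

Answer: COMMUTES

Trace:
Along f;g (path 1):
  e0=⟨1,0,0⟩ f→⟨1,2,2⟩ g→⟨0,2,1⟩
  e1=⟨0,1,0⟩ f→⟨2,2,0⟩ g→⟨2,1,1⟩
  e2=⟨0,0,1⟩ f→⟨1,0,1⟩ g→⟨2,2,0⟩
  result₁ = [0 2 2; 2 1 2; 1 1 0]
Along h;k (path 2):
  e0=⟨1,0,0⟩ h→⟨2,2,2⟩ k→⟨0,2,1⟩
  e1=⟨0,1,0⟩ h→⟨2,1,2⟩ k→⟨2,1,1⟩
  e2=⟨0,0,1⟩ h→⟨0,1,2⟩ k→⟨2,2,0⟩
  result₂ = [0 2 2; 2 1 2; 1 1 0]
Equal? YES — commutes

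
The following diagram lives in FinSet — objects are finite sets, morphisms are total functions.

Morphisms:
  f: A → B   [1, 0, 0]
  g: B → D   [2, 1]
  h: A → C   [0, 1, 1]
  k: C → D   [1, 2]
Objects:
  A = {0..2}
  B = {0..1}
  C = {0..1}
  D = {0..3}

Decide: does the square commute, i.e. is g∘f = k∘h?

Answer: COMMUTES

Derivation:
Along f;g (path 1):
  0 f→1 g→1
  1 f→0 g→2
  2 f→0 g→2
  composite₁ = [1, 2, 2]
Along h;k (path 2):
  0 h→0 k→1
  1 h→1 k→2
  2 h→1 k→2
  composite₂ = [1, 2, 2]
Equal? YES — commutes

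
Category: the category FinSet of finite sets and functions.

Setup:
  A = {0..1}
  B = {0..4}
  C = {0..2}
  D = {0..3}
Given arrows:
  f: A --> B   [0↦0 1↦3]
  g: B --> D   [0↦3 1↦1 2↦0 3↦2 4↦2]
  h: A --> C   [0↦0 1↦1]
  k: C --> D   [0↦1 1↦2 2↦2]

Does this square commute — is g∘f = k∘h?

Answer: DOES NOT COMMUTE

Derivation:
1) trace f;g:
  0 f-->0 g-->3
  1 f-->3 g-->2
  result₁ = [0↦3 1↦2]
2) trace h;k:
  0 h-->0 k-->1
  1 h-->1 k-->2
  result₂ = [0↦1 1↦2]
Equal? distinct morphisms ✗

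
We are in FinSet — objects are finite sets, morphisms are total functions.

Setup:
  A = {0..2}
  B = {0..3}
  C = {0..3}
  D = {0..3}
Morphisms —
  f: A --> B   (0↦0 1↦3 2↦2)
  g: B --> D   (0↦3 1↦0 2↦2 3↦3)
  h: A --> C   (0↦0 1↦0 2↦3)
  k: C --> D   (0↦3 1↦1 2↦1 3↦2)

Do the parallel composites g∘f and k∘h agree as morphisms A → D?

Answer: COMMUTES

Work:
Along f;g (path 1):
  0 f-->0 g-->3
  1 f-->3 g-->3
  2 f-->2 g-->2
  ⟦path⟧₁ = (0↦3 1↦3 2↦2)
Along h;k (path 2):
  0 h-->0 k-->3
  1 h-->0 k-->3
  2 h-->3 k-->2
  ⟦path⟧₂ = (0↦3 1↦3 2↦2)
Equal? same morphism ✓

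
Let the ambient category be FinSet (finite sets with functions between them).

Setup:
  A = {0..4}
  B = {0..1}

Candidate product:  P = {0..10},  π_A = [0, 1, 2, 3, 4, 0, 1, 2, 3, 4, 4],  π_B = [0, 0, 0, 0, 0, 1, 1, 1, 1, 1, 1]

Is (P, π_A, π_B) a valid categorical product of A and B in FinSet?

Answer: NOT A VALID PRODUCT — |P|=11 ≠ |A|·|B|=10

Derivation:
|A|·|B| = 5·2 = 10;  |P| = 11
  → cardinalities differ; no bijection possible.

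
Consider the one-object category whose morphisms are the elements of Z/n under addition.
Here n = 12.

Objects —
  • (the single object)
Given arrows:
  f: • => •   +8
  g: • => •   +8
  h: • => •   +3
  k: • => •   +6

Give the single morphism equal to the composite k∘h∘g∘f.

Answer: +1

Work:
  0 +8≡8 +8≡4 +3≡7 +6≡1  (mod 12)
⟦path⟧: +1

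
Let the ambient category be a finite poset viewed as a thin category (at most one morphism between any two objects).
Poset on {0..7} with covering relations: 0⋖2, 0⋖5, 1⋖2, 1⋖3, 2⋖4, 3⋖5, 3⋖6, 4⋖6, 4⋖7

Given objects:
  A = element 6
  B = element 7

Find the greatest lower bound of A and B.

Answer: A∧B = 4

Derivation:
Common predecessors of 6,7: {0,1,2,4}
  0 ≤ 4
  1 ≤ 4
  2 ≤ 4
  4 ≤ 4
glb = 4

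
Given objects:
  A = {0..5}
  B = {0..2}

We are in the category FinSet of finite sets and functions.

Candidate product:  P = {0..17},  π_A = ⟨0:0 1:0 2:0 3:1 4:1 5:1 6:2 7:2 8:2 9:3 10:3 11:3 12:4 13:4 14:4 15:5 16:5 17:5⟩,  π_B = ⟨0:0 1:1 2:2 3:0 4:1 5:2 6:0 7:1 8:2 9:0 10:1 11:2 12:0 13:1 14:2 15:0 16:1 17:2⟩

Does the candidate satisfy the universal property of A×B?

|A|·|B| = 6·3 = 18;  |P| = 18
Check the pairing map k ↦ (π_A(k), π_B(k)):
  0 : (0,0)
  1 : (0,1)
  2 : (0,2)
  3 : (1,0)
  4 : (1,1)
  5 : (1,2)
  6 : (2,0)
  7 : (2,1)
  8 : (2,2)
  9 : (3,0)
  10 : (3,1)
  11 : (3,2)
  12 : (4,0)
  13 : (4,1)
  14 : (4,2)
  15 : (5,0)
  16 : (5,1)
  17 : (5,2)
distinct pairs in image: 18 / 18 needed
  → bijection onto A×B; projections well-typed.

Answer: VALID PRODUCT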